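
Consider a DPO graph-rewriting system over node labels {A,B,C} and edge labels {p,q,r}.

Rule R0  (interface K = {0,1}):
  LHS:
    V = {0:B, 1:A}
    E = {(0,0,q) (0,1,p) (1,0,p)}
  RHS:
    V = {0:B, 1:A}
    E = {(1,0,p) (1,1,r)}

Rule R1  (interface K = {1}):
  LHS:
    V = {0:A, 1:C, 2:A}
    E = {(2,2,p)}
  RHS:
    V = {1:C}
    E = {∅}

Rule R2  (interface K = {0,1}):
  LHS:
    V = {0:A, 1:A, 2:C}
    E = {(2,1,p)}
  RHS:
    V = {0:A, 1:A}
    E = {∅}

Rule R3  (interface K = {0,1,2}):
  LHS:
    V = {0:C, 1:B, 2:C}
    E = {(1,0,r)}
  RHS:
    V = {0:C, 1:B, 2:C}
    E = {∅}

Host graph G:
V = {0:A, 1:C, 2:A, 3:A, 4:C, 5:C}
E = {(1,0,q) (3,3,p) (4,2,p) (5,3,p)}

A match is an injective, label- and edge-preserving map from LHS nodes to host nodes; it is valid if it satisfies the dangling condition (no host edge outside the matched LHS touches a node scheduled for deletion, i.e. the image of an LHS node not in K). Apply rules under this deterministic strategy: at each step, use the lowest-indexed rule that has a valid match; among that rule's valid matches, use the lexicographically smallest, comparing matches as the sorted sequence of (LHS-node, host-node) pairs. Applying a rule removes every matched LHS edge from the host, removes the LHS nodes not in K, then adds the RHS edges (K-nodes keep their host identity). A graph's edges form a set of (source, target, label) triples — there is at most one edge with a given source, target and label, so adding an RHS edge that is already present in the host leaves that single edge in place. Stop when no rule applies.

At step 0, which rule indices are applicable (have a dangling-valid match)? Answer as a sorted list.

R0: no valid match — LHS pattern not found
R1: no valid match — 6 raw matches, all fail dangling condition
R2: 4 valid matches — {0↦0, 1↦2, 2↦4}, {0↦0, 1↦3, 2↦5}, {0↦2, 1↦3, 2↦5} (+1 more)
R3: no valid match — LHS pattern not found

Answer: [R2]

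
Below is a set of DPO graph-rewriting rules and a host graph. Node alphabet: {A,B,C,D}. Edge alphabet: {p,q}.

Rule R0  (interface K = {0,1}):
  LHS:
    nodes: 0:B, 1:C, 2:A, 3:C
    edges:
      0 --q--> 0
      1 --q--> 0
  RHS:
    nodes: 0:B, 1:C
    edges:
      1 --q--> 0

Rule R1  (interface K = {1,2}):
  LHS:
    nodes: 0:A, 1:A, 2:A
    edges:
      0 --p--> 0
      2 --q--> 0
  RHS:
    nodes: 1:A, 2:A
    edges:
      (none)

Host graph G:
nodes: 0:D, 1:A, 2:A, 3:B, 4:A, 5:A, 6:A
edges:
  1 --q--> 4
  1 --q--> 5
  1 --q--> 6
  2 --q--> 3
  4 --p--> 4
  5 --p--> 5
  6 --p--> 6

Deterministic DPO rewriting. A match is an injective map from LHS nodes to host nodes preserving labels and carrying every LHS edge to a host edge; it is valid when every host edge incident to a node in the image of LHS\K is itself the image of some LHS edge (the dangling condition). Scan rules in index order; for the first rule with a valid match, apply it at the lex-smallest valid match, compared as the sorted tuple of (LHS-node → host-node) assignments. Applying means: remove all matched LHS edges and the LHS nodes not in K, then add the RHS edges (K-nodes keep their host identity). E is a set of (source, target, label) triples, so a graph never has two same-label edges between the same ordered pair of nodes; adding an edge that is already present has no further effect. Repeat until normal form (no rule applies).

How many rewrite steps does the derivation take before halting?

Answer: 3

Rewrite trace:
start.  V:7 E:7  edges: 1-q->4 1-q->5 1-q->6 2-q->3 4-p->4 5-p->5 6-p->6
1. fire R1 via {0↦4, 1↦2, 2↦1}  →  V:6 E:5  edges: 1-q->5 1-q->6 2-q->3 5-p->5 6-p->6
2. fire R1 via {0↦5, 1↦2, 2↦1}  →  V:5 E:3  edges: 1-q->6 2-q->3 6-p->6
3. fire R1 via {0↦6, 1↦2, 2↦1}  →  V:4 E:1  edges: 2-q->3
final graph: no rule applies after step 3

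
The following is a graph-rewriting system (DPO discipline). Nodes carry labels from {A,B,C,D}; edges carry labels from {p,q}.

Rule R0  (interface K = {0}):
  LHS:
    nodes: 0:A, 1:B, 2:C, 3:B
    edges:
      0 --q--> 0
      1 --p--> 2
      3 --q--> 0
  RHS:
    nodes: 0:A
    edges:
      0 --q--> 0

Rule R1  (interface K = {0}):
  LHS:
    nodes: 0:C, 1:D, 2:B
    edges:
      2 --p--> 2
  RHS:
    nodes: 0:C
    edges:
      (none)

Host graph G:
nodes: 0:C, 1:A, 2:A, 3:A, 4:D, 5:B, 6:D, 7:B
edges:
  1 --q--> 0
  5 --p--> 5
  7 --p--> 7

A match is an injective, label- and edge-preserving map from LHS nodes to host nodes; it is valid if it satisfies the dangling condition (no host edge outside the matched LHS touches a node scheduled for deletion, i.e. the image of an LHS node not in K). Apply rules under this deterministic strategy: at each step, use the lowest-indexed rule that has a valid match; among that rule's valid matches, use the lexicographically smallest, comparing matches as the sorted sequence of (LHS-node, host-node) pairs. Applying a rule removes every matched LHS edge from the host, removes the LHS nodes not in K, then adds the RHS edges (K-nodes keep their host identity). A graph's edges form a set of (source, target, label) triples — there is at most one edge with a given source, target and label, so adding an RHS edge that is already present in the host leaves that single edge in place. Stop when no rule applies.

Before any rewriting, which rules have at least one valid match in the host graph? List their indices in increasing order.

Answer: [R1]

Derivation:
R0: no valid match — LHS pattern not found
R1: 4 valid matches — {0↦0, 1↦4, 2↦5}, {0↦0, 1↦4, 2↦7}, {0↦0, 1↦6, 2↦5} (+1 more)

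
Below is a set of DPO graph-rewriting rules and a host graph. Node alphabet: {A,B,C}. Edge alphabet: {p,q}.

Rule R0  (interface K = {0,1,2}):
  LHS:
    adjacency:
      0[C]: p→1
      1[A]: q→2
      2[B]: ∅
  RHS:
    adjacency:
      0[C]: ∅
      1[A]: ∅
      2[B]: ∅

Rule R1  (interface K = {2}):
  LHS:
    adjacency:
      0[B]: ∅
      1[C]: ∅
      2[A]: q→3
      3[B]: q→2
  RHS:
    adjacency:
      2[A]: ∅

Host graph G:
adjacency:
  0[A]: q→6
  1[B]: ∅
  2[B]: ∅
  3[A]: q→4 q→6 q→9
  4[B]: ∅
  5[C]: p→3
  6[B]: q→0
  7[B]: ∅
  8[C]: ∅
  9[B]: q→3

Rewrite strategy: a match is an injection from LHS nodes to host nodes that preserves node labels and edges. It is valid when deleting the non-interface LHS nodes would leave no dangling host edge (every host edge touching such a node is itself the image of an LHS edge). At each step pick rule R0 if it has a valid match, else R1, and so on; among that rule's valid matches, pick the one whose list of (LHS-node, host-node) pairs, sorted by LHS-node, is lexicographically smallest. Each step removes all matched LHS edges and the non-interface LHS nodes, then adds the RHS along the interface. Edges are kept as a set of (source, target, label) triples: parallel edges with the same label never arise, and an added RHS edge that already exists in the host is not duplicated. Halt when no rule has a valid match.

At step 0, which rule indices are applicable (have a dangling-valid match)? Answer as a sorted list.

R0: 3 valid matches — {0↦5, 1↦3, 2↦4}, {0↦5, 1↦3, 2↦6}, {0↦5, 1↦3, 2↦9}
R1: 3 valid matches — {0↦1, 1↦8, 2↦3, 3↦9}, {0↦2, 1↦8, 2↦3, 3↦9}, {0↦7, 1↦8, 2↦3, 3↦9}

Answer: [R0,R1]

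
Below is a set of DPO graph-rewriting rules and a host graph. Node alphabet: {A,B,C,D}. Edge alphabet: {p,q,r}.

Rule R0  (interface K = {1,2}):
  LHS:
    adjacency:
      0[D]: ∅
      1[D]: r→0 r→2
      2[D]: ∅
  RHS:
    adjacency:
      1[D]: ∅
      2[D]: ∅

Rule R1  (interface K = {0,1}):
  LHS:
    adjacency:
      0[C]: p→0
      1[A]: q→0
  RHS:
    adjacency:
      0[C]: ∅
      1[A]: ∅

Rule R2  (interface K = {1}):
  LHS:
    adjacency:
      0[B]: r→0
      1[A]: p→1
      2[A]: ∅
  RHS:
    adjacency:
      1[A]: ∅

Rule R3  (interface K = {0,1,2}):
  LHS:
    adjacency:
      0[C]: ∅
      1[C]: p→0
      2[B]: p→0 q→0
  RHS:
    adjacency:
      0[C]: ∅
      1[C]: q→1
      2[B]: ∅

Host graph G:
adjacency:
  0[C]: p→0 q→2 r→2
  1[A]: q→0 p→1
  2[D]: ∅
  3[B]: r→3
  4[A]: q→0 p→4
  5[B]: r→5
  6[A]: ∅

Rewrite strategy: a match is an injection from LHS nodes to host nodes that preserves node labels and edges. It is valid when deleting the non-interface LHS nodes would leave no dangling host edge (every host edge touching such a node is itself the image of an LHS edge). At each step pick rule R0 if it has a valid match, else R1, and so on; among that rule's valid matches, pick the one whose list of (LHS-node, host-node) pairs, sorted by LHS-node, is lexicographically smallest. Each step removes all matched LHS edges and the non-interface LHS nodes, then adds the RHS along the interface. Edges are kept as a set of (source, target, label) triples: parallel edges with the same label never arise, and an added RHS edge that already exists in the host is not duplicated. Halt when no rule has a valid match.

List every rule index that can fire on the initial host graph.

Answer: [R1,R2]

Steps:
R0: no valid match — LHS pattern not found
R1: 2 valid matches — {0↦0, 1↦1}, {0↦0, 1↦4}
R2: 4 valid matches — {0↦3, 1↦1, 2↦6}, {0↦3, 1↦4, 2↦6}, {0↦5, 1↦1, 2↦6} (+1 more)
R3: no valid match — LHS pattern not found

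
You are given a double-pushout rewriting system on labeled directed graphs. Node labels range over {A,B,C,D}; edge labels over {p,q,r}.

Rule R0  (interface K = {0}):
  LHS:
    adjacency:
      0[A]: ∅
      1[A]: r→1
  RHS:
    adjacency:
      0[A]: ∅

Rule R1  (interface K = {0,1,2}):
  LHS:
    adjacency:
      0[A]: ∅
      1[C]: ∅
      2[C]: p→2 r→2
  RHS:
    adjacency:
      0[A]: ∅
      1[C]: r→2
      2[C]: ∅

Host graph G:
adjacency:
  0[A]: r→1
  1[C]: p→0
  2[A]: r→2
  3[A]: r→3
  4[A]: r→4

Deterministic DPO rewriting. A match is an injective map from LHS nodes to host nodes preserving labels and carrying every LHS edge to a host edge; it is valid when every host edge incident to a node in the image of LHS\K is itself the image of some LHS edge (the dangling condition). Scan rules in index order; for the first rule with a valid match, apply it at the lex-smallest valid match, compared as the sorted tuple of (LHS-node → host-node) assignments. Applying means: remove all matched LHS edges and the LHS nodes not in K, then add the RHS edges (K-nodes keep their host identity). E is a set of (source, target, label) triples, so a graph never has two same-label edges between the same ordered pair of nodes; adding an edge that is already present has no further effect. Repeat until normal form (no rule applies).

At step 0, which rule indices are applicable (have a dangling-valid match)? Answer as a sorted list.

R0: 9 valid matches — {0↦0, 1↦2}, {0↦0, 1↦3}, {0↦0, 1↦4} (+6 more)
R1: no valid match — LHS pattern not found

Answer: [R0]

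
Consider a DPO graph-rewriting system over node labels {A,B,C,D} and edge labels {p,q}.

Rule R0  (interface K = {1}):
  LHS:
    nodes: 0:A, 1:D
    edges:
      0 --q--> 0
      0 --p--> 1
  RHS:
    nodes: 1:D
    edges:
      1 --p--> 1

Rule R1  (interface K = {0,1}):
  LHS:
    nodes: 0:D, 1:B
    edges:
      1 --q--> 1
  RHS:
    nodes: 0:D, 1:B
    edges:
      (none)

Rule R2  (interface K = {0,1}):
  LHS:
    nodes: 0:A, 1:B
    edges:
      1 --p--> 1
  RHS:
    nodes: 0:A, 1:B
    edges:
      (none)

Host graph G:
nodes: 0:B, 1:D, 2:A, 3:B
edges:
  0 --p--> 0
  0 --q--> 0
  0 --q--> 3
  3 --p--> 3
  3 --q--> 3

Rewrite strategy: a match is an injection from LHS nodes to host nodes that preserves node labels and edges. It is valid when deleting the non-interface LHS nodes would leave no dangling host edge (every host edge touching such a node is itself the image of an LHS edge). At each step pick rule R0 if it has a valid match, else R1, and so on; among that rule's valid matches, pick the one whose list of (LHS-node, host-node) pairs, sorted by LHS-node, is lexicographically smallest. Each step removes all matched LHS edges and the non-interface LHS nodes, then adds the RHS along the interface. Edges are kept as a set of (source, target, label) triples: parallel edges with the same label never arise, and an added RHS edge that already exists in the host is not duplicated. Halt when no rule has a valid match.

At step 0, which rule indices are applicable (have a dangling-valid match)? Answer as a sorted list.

Answer: [R1,R2]

Derivation:
R0: no valid match — LHS pattern not found
R1: 2 valid matches — {0↦1, 1↦0}, {0↦1, 1↦3}
R2: 2 valid matches — {0↦2, 1↦0}, {0↦2, 1↦3}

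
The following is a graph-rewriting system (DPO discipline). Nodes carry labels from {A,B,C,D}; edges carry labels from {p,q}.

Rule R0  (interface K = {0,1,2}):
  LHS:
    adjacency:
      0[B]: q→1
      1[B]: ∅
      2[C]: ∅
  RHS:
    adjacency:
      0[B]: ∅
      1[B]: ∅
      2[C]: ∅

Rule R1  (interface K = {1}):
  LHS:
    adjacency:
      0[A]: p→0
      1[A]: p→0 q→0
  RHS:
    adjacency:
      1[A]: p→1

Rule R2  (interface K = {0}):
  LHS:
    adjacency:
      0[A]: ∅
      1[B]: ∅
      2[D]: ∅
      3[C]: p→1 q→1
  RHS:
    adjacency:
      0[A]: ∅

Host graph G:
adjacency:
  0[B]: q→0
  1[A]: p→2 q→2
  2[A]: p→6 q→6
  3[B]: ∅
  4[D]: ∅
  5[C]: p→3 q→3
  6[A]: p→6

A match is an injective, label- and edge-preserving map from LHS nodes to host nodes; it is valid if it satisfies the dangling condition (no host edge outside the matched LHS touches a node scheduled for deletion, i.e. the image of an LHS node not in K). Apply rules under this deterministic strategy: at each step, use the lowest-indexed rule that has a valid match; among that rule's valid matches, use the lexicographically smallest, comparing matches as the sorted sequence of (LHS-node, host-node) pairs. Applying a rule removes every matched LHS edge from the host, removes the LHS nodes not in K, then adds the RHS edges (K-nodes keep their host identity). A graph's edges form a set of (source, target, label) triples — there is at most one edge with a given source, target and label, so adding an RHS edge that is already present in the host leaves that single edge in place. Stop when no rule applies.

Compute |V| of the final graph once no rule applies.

initial: |V|=7 |E|=8  E = 0-q->0 1-p->2 1-q->2 2-p->6 2-q->6 5-p->3 5-q->3 6-p->6
step 1: apply R1 at {0↦6, 1↦2}  → |V|=6 |E|=6  E = 0-q->0 1-p->2 1-q->2 2-p->2 5-p->3 5-q->3
step 2: apply R1 at {0↦2, 1↦1}  → |V|=5 |E|=4  E = 0-q->0 1-p->1 5-p->3 5-q->3
step 3: apply R2 at {0↦1, 1↦3, 2↦4, 3↦5}  → |V|=2 |E|=2  E = 0-q->0 1-p->1
halt: no rule applies after step 3
NF nodes: {0:B, 1:A}

Answer: 2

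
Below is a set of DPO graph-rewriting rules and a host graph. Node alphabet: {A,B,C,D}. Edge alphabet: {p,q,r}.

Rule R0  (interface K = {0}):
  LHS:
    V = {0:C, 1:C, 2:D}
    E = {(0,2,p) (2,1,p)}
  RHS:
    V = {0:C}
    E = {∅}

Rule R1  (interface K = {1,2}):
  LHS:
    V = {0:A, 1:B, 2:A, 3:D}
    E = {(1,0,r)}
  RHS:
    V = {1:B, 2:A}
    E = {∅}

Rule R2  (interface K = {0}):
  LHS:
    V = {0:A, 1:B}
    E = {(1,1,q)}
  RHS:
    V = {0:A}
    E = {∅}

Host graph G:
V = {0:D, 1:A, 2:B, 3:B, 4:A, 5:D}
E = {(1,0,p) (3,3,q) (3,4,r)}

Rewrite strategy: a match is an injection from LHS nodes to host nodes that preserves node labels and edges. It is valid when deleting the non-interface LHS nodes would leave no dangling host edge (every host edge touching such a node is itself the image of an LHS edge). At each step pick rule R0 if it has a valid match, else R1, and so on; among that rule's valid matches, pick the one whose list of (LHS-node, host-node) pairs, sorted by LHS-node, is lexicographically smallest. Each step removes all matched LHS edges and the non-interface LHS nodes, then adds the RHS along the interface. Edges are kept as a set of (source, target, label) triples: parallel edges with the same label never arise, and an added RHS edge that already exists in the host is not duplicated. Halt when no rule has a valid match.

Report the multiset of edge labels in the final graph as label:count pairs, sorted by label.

Answer: p:1

Steps:
[0] host  ⇒  6 nodes, 3 edges  {1-p->0 3-q->3 3-r->4}
[1] R1 @ {0↦4, 1↦3, 2↦1, 3↦5}  ⇒  4 nodes, 2 edges  {1-p->0 3-q->3}
[2] R2 @ {0↦1, 1↦3}  ⇒  3 nodes, 1 edges  {1-p->0}
halt: no rule applies after step 2
NF edges: [(1, 0, 'p')]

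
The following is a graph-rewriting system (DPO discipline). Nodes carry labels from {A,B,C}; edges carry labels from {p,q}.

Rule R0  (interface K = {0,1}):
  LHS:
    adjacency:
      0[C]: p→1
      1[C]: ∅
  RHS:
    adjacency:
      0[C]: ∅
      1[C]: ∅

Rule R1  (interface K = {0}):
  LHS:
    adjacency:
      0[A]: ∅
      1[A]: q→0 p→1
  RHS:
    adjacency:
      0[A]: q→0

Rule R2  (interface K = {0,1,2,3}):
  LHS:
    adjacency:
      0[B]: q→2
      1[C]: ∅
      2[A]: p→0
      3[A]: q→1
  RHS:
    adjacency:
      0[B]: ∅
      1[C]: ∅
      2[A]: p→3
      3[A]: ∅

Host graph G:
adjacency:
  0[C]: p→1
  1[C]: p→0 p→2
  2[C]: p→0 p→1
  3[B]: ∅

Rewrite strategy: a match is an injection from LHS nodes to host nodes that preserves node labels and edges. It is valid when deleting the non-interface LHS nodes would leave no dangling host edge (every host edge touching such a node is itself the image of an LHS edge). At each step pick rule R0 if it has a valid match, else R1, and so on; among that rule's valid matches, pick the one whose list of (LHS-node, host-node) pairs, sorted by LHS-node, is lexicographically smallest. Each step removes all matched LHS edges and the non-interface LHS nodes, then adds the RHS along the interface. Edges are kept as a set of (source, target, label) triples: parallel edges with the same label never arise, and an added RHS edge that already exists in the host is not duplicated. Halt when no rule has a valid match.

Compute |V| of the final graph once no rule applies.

Answer: 4

Derivation:
initial: |V|=4 |E|=5  E = 0-p->1 1-p->0 1-p->2 2-p->0 2-p->1
step 1: apply R0 at {0↦0, 1↦1}  → |V|=4 |E|=4  E = 1-p->0 1-p->2 2-p->0 2-p->1
step 2: apply R0 at {0↦1, 1↦0}  → |V|=4 |E|=3  E = 1-p->2 2-p->0 2-p->1
step 3: apply R0 at {0↦1, 1↦2}  → |V|=4 |E|=2  E = 2-p->0 2-p->1
step 4: apply R0 at {0↦2, 1↦0}  → |V|=4 |E|=1  E = 2-p->1
step 5: apply R0 at {0↦2, 1↦1}  → |V|=4 |E|=0  E = ∅
final graph: no rule applies after step 5
NF nodes: {0:C, 1:C, 2:C, 3:B}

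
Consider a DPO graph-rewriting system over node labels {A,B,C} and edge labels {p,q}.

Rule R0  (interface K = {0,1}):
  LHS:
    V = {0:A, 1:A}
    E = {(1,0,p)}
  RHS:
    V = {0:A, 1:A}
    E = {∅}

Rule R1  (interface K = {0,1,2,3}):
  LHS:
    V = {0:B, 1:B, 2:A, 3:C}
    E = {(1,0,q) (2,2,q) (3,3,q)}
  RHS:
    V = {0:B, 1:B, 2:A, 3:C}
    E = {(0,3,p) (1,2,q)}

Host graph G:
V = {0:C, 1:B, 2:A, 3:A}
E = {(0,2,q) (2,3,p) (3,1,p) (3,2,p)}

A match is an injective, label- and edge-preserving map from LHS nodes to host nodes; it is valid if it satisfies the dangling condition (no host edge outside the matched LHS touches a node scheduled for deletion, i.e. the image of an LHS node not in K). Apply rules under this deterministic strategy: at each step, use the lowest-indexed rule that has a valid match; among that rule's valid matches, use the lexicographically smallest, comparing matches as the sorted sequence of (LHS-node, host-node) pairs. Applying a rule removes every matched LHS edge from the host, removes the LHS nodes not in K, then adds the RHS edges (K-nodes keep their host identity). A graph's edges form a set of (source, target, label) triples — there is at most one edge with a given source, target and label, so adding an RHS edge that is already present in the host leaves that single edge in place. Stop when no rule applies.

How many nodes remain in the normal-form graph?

Answer: 4

Steps:
[0] host  ⇒  4 nodes, 4 edges  {0-q->2 2-p->3 3-p->1 3-p->2}
[1] R0 @ {0↦2, 1↦3}  ⇒  4 nodes, 3 edges  {0-q->2 2-p->3 3-p->1}
[2] R0 @ {0↦3, 1↦2}  ⇒  4 nodes, 2 edges  {0-q->2 3-p->1}
halt: no rule applies after step 2
NF nodes: {0:C, 1:B, 2:A, 3:A}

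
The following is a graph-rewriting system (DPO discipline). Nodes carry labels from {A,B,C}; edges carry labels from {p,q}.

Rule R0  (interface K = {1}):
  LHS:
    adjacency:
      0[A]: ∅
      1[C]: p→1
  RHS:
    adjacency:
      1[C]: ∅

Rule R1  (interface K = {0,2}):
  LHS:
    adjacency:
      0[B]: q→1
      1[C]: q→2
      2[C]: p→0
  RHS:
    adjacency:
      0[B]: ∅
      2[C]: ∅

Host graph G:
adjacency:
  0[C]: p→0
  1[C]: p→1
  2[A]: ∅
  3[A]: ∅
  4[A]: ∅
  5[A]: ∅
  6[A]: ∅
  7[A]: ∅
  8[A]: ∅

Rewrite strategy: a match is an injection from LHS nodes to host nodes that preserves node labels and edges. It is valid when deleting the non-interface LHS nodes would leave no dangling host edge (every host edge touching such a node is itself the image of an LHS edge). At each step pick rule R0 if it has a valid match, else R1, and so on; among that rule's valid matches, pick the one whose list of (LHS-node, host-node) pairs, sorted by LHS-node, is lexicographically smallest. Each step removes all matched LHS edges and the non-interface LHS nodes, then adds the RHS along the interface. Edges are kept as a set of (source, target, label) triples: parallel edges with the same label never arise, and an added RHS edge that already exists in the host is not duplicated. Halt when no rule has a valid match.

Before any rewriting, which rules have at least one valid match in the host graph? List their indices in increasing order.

R0: 14 valid matches — {0↦2, 1↦0}, {0↦2, 1↦1}, {0↦3, 1↦0} (+11 more)
R1: no valid match — LHS pattern not found

Answer: [R0]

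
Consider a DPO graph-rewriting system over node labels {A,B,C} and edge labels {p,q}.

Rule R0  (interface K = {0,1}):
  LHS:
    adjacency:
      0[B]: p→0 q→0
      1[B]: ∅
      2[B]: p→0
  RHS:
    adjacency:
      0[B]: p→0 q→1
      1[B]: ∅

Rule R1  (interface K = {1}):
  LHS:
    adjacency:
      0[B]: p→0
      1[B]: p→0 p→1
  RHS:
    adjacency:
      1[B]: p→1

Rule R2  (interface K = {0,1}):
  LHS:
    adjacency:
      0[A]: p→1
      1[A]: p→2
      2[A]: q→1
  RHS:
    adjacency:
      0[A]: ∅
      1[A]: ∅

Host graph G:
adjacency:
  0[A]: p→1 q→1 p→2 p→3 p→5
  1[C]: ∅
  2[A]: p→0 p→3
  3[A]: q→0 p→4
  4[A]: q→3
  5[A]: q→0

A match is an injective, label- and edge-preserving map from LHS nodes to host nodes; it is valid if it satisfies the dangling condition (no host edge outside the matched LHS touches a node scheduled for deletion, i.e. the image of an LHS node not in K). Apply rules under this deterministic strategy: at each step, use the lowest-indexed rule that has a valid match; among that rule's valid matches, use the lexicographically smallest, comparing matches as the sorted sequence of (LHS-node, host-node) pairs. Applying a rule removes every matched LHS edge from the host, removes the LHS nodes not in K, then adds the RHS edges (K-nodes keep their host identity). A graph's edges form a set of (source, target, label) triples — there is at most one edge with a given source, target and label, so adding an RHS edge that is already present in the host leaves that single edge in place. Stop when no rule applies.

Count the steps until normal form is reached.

Answer: 2

Derivation:
[0] host  ⇒  6 nodes, 11 edges  {0-p->1 0-q->1 0-p->2 0-p->3 0-p->5 2-p->0 2-p->3 3-q->0 3-p->4 4-q->3 5-q->0}
[1] R2 @ {0↦0, 1↦3, 2↦4}  ⇒  5 nodes, 8 edges  {0-p->1 0-q->1 0-p->2 0-p->5 2-p->0 2-p->3 3-q->0 5-q->0}
[2] R2 @ {0↦2, 1↦0, 2↦5}  ⇒  4 nodes, 5 edges  {0-p->1 0-q->1 0-p->2 2-p->3 3-q->0}
halt: no rule applies after step 2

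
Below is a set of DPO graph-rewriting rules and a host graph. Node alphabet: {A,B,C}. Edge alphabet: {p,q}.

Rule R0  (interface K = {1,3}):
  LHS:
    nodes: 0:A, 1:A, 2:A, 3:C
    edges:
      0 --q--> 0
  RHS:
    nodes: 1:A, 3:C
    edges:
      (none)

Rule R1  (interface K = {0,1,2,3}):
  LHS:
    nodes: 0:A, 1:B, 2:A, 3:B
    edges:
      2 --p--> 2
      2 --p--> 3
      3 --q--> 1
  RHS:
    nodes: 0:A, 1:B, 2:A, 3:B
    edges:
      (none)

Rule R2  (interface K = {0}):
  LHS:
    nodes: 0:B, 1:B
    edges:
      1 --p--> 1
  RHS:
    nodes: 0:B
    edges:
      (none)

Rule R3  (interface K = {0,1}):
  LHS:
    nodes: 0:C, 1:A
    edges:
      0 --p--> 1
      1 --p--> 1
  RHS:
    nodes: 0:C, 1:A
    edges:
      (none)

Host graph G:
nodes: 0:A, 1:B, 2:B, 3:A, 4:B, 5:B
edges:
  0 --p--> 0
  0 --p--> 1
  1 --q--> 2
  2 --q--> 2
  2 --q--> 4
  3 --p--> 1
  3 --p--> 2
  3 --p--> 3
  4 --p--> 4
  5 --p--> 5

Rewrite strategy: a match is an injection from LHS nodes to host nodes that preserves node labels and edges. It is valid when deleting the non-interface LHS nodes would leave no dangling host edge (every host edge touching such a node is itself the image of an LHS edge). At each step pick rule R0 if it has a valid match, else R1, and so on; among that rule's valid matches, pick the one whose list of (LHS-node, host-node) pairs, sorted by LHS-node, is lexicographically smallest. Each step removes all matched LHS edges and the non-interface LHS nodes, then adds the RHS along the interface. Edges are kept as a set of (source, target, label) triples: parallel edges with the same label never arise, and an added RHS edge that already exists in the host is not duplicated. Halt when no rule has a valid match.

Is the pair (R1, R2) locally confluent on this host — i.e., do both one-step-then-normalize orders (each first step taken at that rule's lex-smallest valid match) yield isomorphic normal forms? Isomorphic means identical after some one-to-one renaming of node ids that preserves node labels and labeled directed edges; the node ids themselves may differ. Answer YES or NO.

branch R1-first: apply at {0↦0, 1↦2, 2↦3, 3↦1} → |E|=7, then 1 more step(s) → NF |V|=5 |E|=6 V={0:A, 1:B, 2:B, 3:A, 4:B} E=0-p->0 0-p->1 2-q->2 2-q->4 3-p->2 4-p->4
branch R2-first: apply at {0↦1, 1↦5} → |E|=9, then 1 more step(s) → NF |V|=5 |E|=6 V={0:A, 1:B, 2:B, 3:A, 4:B} E=0-p->0 0-p->1 2-q->2 2-q->4 3-p->2 4-p->4
graphs isomorphic (equal up to label-preserving node renaming)

Answer: YES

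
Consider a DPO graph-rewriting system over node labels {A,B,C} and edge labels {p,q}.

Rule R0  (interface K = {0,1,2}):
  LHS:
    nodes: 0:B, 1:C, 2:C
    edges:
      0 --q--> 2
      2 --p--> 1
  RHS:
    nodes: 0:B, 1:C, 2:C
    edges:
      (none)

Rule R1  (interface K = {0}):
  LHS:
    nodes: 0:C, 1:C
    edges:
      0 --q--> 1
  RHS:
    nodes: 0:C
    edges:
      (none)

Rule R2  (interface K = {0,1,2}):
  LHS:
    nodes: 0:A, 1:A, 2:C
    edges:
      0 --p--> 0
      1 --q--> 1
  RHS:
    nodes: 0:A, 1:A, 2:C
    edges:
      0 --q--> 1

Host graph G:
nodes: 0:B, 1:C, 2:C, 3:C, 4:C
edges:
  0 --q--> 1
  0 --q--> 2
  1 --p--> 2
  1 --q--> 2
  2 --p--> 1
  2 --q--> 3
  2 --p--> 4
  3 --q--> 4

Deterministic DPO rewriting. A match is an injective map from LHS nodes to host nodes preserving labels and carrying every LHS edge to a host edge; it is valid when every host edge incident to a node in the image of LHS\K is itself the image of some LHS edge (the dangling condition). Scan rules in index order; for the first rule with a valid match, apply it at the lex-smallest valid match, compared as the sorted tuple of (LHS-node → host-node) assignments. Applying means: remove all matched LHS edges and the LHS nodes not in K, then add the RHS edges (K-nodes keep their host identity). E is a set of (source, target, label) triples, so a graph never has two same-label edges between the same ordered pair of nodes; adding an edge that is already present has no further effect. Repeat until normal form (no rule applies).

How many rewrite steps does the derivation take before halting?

Answer: 2

Rewrite trace:
start.  V:5 E:8  edges: 0-q->1 0-q->2 1-p->2 1-q->2 2-p->1 2-q->3 2-p->4 3-q->4
1. fire R0 via {0↦0, 1↦1, 2↦2}  →  V:5 E:6  edges: 0-q->1 1-p->2 1-q->2 2-q->3 2-p->4 3-q->4
2. fire R0 via {0↦0, 1↦2, 2↦1}  →  V:5 E:4  edges: 1-q->2 2-q->3 2-p->4 3-q->4
halt: no rule applies after step 2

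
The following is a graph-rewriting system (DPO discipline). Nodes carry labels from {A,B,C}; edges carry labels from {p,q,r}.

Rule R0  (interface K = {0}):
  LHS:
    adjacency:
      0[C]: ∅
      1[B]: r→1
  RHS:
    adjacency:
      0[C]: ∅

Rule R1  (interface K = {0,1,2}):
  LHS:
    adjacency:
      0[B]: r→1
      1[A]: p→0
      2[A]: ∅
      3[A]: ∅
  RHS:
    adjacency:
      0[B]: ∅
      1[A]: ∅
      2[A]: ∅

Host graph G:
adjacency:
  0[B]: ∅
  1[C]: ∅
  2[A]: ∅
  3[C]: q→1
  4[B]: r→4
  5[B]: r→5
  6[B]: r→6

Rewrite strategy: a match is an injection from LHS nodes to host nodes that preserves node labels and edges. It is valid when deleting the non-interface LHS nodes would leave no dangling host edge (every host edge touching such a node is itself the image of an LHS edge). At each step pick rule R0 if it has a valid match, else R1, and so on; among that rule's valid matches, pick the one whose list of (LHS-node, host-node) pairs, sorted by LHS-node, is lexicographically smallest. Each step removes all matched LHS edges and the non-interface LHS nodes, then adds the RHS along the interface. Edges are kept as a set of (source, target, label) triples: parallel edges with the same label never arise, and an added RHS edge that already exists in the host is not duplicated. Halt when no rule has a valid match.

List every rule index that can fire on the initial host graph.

R0: 6 valid matches — {0↦1, 1↦4}, {0↦1, 1↦5}, {0↦1, 1↦6} (+3 more)
R1: no valid match — LHS pattern not found

Answer: [R0]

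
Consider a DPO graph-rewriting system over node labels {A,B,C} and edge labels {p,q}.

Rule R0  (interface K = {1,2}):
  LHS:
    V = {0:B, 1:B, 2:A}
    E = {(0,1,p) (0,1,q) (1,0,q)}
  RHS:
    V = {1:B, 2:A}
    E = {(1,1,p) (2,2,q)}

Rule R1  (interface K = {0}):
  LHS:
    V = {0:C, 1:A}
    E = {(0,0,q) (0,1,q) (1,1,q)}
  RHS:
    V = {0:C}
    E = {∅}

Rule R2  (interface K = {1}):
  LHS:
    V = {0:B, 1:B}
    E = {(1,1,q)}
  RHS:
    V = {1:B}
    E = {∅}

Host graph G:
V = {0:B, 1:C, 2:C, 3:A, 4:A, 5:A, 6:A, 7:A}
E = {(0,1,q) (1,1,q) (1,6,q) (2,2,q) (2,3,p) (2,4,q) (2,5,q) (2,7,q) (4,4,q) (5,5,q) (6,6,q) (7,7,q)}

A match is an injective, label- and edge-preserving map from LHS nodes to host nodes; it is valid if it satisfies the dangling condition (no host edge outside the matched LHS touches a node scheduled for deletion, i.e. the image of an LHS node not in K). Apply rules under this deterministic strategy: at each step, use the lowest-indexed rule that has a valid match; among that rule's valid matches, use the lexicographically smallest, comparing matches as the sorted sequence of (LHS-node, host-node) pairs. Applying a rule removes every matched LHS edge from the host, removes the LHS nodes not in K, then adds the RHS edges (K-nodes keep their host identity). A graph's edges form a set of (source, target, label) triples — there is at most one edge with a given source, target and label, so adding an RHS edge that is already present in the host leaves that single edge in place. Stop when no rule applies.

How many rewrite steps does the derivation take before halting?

initial: |V|=8 |E|=12  E = 0-q->1 1-q->1 1-q->6 2-q->2 2-p->3 2-q->4 2-q->5 2-q->7 4-q->4 5-q->5 6-q->6 7-q->7
step 1: apply R1 at {0↦1, 1↦6}  → |V|=7 |E|=9  E = 0-q->1 2-q->2 2-p->3 2-q->4 2-q->5 2-q->7 4-q->4 5-q->5 7-q->7
step 2: apply R1 at {0↦2, 1↦4}  → |V|=6 |E|=6  E = 0-q->1 2-p->3 2-q->5 2-q->7 5-q->5 7-q->7
final graph: no rule applies after step 2

Answer: 2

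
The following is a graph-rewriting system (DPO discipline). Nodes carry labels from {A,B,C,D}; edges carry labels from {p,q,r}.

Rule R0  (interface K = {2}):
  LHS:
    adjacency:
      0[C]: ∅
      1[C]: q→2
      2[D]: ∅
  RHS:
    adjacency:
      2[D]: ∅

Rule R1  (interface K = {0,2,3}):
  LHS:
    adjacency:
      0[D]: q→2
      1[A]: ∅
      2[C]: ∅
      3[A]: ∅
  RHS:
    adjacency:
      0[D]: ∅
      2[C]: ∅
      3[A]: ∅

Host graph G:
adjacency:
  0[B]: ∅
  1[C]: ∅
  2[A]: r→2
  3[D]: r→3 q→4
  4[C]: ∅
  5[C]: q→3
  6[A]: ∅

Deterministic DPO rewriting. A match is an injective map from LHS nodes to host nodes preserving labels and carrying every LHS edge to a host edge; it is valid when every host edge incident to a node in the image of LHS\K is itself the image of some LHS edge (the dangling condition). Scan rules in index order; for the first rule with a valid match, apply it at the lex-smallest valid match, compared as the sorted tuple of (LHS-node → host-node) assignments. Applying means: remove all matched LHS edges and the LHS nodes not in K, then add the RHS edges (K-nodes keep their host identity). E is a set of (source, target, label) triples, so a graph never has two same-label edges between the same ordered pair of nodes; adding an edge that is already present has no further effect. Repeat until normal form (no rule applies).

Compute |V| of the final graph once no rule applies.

initial: |V|=7 |E|=4  E = 2-r->2 3-r->3 3-q->4 5-q->3
step 1: apply R0 at {0↦1, 1↦5, 2↦3}  → |V|=5 |E|=3  E = 2-r->2 3-r->3 3-q->4
step 2: apply R1 at {0↦3, 1↦6, 2↦4, 3↦2}  → |V|=4 |E|=2  E = 2-r->2 3-r->3
halt: no rule applies after step 2
NF nodes: {0:B, 2:A, 3:D, 4:C}

Answer: 4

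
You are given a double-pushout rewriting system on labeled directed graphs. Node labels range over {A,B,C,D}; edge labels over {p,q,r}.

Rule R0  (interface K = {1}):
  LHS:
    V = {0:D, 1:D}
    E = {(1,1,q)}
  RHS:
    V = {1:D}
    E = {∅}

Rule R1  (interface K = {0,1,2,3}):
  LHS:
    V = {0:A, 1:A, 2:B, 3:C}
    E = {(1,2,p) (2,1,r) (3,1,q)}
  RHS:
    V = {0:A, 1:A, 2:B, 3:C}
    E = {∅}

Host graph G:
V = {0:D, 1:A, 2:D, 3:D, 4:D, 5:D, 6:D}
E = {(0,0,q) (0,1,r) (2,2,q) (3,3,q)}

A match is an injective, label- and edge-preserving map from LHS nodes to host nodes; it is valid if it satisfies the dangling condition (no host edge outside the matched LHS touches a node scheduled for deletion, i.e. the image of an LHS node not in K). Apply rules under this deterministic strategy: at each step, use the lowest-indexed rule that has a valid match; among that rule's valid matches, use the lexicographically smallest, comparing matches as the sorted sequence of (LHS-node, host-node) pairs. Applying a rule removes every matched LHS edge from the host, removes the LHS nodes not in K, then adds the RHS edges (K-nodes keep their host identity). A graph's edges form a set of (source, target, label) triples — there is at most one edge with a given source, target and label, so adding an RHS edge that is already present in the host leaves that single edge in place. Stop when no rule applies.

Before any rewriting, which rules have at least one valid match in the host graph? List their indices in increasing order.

R0: 9 valid matches — {0↦4, 1↦0}, {0↦4, 1↦2}, {0↦4, 1↦3} (+6 more)
R1: no valid match — LHS pattern not found

Answer: [R0]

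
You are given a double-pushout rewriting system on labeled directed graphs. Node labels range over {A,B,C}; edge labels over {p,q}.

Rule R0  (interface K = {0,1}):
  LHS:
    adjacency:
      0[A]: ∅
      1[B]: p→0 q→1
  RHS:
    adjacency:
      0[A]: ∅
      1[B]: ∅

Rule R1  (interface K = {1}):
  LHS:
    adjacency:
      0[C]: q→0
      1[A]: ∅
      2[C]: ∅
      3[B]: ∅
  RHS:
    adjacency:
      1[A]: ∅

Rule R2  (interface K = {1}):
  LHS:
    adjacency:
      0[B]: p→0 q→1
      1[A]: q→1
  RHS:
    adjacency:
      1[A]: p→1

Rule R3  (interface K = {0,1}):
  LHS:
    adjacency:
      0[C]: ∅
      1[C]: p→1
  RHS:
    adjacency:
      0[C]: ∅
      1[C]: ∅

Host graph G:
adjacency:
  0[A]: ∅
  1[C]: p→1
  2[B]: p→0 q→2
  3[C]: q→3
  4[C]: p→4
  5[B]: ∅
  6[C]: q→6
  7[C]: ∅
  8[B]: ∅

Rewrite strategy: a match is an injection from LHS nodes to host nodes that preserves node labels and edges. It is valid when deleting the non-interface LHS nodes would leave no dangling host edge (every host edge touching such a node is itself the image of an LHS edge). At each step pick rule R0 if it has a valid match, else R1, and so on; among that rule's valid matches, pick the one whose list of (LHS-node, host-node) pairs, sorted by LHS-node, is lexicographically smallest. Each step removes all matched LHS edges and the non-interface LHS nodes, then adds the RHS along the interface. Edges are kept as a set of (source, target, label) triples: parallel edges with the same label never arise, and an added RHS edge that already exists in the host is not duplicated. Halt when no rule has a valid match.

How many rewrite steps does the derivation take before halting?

Answer: 4

Derivation:
initial: |V|=9 |E|=6  E = 1-p->1 2-p->0 2-q->2 3-q->3 4-p->4 6-q->6
step 1: apply R0 at {0↦0, 1↦2}  → |V|=9 |E|=4  E = 1-p->1 3-q->3 4-p->4 6-q->6
step 2: apply R1 at {0↦3, 1↦0, 2↦7, 3↦2}  → |V|=6 |E|=3  E = 1-p->1 4-p->4 6-q->6
step 3: apply R3 at {0↦1, 1↦4}  → |V|=6 |E|=2  E = 1-p->1 6-q->6
step 4: apply R1 at {0↦6, 1↦0, 2↦4, 3↦5}  → |V|=3 |E|=1  E = 1-p->1
normal form: no rule applies after step 4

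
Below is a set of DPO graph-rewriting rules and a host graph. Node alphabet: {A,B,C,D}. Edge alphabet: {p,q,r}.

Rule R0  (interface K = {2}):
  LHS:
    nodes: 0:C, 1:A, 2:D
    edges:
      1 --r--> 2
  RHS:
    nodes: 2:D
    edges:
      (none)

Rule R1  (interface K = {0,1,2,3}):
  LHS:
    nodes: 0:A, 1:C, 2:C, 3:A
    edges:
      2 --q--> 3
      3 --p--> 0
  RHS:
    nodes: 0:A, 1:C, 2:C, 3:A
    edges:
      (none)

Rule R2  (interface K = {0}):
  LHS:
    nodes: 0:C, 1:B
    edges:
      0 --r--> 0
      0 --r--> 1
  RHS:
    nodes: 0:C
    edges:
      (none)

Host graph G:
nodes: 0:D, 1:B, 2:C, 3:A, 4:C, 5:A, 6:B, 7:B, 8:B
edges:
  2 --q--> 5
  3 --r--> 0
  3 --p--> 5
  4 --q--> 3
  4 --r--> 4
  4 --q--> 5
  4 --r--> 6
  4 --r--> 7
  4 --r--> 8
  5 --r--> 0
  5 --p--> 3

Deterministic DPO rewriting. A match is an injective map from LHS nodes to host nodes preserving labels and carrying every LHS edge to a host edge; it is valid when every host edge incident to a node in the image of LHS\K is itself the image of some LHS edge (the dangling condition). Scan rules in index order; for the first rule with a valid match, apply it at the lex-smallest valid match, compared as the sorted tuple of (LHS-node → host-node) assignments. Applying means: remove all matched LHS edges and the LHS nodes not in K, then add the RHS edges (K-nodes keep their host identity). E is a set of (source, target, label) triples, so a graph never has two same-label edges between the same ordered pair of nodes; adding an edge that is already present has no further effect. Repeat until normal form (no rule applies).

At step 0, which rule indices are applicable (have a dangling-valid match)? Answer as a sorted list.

Answer: [R1,R2]

Derivation:
R0: no valid match — 4 raw matches, all fail dangling condition
R1: 3 valid matches — {0↦3, 1↦2, 2↦4, 3↦5}, {0↦3, 1↦4, 2↦2, 3↦5}, {0↦5, 1↦2, 2↦4, 3↦3}
R2: 3 valid matches — {0↦4, 1↦6}, {0↦4, 1↦7}, {0↦4, 1↦8}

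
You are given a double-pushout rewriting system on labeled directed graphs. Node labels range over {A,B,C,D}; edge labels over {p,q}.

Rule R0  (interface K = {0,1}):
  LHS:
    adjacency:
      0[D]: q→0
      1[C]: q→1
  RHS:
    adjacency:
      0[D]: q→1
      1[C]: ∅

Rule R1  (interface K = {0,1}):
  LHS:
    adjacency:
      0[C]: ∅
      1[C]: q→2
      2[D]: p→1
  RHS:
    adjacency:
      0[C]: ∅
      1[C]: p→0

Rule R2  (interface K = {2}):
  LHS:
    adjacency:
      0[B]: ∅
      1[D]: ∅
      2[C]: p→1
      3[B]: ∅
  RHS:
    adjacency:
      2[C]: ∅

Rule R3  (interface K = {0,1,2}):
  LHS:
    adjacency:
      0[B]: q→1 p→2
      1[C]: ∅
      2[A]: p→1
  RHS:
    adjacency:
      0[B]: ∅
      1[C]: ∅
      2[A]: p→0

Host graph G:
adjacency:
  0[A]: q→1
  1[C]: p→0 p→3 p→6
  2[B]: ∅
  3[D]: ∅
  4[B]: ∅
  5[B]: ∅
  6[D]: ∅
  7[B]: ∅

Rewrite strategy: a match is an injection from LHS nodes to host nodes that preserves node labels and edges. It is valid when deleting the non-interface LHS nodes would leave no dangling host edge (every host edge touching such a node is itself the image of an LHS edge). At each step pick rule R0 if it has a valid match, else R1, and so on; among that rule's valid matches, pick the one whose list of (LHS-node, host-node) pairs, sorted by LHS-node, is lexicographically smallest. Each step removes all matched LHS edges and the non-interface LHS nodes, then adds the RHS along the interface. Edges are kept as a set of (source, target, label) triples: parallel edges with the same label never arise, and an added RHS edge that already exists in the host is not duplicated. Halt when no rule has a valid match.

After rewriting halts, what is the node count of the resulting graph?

[0] host  ⇒  8 nodes, 4 edges  {0-q->1 1-p->0 1-p->3 1-p->6}
[1] R2 @ {0↦2, 1↦3, 2↦1, 3↦4}  ⇒  5 nodes, 3 edges  {0-q->1 1-p->0 1-p->6}
[2] R2 @ {0↦5, 1↦6, 2↦1, 3↦7}  ⇒  2 nodes, 2 edges  {0-q->1 1-p->0}
normal form: no rule applies after step 2
NF nodes: {0:A, 1:C}

Answer: 2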